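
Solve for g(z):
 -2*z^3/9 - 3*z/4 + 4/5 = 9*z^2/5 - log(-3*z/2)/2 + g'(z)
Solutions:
 g(z) = C1 - z^4/18 - 3*z^3/5 - 3*z^2/8 + z*log(-z)/2 + z*(-5*log(2) + 3 + 5*log(3))/10


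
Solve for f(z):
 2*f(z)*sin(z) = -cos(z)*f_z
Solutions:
 f(z) = C1*cos(z)^2


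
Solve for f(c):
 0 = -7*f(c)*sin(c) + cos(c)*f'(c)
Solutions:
 f(c) = C1/cos(c)^7


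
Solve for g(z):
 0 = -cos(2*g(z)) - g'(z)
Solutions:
 g(z) = -asin((C1 + exp(4*z))/(C1 - exp(4*z)))/2 + pi/2
 g(z) = asin((C1 + exp(4*z))/(C1 - exp(4*z)))/2


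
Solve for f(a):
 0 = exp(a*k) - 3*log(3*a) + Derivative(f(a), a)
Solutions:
 f(a) = C1 + 3*a*log(a) + 3*a*(-1 + log(3)) + Piecewise((-exp(a*k)/k, Ne(k, 0)), (-a, True))


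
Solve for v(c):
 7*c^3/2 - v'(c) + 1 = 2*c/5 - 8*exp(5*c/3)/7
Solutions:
 v(c) = C1 + 7*c^4/8 - c^2/5 + c + 24*exp(5*c/3)/35


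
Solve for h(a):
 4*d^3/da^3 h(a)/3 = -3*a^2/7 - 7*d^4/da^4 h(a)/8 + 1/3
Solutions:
 h(a) = C1 + C2*a + C3*a^2 + C4*exp(-32*a/21) - 3*a^5/560 + 9*a^4/512 - 55*a^3/12288


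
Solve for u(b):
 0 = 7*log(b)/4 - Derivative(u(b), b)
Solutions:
 u(b) = C1 + 7*b*log(b)/4 - 7*b/4


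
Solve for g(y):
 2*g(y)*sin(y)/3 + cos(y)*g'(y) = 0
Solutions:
 g(y) = C1*cos(y)^(2/3)


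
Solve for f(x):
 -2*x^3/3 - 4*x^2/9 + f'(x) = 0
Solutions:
 f(x) = C1 + x^4/6 + 4*x^3/27


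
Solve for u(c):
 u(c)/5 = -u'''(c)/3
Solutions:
 u(c) = C3*exp(-3^(1/3)*5^(2/3)*c/5) + (C1*sin(3^(5/6)*5^(2/3)*c/10) + C2*cos(3^(5/6)*5^(2/3)*c/10))*exp(3^(1/3)*5^(2/3)*c/10)


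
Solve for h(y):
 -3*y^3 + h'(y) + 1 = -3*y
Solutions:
 h(y) = C1 + 3*y^4/4 - 3*y^2/2 - y


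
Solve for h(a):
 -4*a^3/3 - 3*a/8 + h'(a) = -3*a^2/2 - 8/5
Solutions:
 h(a) = C1 + a^4/3 - a^3/2 + 3*a^2/16 - 8*a/5


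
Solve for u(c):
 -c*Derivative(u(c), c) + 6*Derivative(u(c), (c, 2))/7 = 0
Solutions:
 u(c) = C1 + C2*erfi(sqrt(21)*c/6)


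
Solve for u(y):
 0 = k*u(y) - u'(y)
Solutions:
 u(y) = C1*exp(k*y)


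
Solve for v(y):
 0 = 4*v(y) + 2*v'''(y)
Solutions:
 v(y) = C3*exp(-2^(1/3)*y) + (C1*sin(2^(1/3)*sqrt(3)*y/2) + C2*cos(2^(1/3)*sqrt(3)*y/2))*exp(2^(1/3)*y/2)


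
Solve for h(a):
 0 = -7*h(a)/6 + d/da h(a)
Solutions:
 h(a) = C1*exp(7*a/6)


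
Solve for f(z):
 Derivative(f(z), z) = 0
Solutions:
 f(z) = C1


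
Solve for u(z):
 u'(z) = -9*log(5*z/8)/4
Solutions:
 u(z) = C1 - 9*z*log(z)/4 - 9*z*log(5)/4 + 9*z/4 + 27*z*log(2)/4


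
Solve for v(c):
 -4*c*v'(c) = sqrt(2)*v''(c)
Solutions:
 v(c) = C1 + C2*erf(2^(1/4)*c)


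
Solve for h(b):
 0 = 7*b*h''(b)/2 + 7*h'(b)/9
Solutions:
 h(b) = C1 + C2*b^(7/9)


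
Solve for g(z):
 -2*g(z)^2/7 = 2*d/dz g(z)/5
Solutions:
 g(z) = 7/(C1 + 5*z)


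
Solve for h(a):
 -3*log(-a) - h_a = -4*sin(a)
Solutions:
 h(a) = C1 - 3*a*log(-a) + 3*a - 4*cos(a)


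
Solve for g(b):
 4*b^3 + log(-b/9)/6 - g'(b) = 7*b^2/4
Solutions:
 g(b) = C1 + b^4 - 7*b^3/12 + b*log(-b)/6 + b*(-2*log(3) - 1)/6


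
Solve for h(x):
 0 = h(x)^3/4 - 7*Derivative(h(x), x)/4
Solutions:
 h(x) = -sqrt(14)*sqrt(-1/(C1 + x))/2
 h(x) = sqrt(14)*sqrt(-1/(C1 + x))/2


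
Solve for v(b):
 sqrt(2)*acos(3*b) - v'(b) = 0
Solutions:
 v(b) = C1 + sqrt(2)*(b*acos(3*b) - sqrt(1 - 9*b^2)/3)


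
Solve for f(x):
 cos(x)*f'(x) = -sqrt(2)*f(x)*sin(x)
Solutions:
 f(x) = C1*cos(x)^(sqrt(2))


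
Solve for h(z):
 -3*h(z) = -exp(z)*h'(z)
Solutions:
 h(z) = C1*exp(-3*exp(-z))


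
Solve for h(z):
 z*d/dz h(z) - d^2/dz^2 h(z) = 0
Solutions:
 h(z) = C1 + C2*erfi(sqrt(2)*z/2)


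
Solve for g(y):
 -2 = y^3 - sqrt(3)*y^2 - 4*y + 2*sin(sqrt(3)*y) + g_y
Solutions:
 g(y) = C1 - y^4/4 + sqrt(3)*y^3/3 + 2*y^2 - 2*y + 2*sqrt(3)*cos(sqrt(3)*y)/3


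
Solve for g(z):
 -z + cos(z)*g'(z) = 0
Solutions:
 g(z) = C1 + Integral(z/cos(z), z)


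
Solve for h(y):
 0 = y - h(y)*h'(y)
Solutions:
 h(y) = -sqrt(C1 + y^2)
 h(y) = sqrt(C1 + y^2)


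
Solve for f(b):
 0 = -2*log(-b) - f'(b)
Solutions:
 f(b) = C1 - 2*b*log(-b) + 2*b


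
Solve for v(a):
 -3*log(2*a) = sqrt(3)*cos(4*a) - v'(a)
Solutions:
 v(a) = C1 + 3*a*log(a) - 3*a + 3*a*log(2) + sqrt(3)*sin(4*a)/4


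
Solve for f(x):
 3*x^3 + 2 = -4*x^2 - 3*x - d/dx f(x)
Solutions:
 f(x) = C1 - 3*x^4/4 - 4*x^3/3 - 3*x^2/2 - 2*x


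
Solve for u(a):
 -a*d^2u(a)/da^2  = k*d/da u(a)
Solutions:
 u(a) = C1 + a^(1 - re(k))*(C2*sin(log(a)*Abs(im(k))) + C3*cos(log(a)*im(k)))


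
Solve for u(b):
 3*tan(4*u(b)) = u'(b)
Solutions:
 u(b) = -asin(C1*exp(12*b))/4 + pi/4
 u(b) = asin(C1*exp(12*b))/4


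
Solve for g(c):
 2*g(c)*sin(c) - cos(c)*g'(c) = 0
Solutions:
 g(c) = C1/cos(c)^2


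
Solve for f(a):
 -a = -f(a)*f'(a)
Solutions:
 f(a) = -sqrt(C1 + a^2)
 f(a) = sqrt(C1 + a^2)


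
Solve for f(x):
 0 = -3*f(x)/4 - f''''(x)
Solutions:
 f(x) = (C1*sin(3^(1/4)*x/2) + C2*cos(3^(1/4)*x/2))*exp(-3^(1/4)*x/2) + (C3*sin(3^(1/4)*x/2) + C4*cos(3^(1/4)*x/2))*exp(3^(1/4)*x/2)


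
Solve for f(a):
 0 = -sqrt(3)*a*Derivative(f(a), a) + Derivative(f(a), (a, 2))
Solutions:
 f(a) = C1 + C2*erfi(sqrt(2)*3^(1/4)*a/2)


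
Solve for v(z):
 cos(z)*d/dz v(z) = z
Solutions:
 v(z) = C1 + Integral(z/cos(z), z)


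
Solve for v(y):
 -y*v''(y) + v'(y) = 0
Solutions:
 v(y) = C1 + C2*y^2


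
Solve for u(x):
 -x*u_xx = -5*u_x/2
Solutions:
 u(x) = C1 + C2*x^(7/2)


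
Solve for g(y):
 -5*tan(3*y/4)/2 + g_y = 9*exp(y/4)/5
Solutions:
 g(y) = C1 + 36*exp(y/4)/5 - 10*log(cos(3*y/4))/3


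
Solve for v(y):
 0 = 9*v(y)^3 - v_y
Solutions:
 v(y) = -sqrt(2)*sqrt(-1/(C1 + 9*y))/2
 v(y) = sqrt(2)*sqrt(-1/(C1 + 9*y))/2


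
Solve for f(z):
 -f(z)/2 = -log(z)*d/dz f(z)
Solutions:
 f(z) = C1*exp(li(z)/2)


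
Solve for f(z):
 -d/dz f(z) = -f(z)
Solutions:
 f(z) = C1*exp(z)


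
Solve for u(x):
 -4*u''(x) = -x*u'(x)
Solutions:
 u(x) = C1 + C2*erfi(sqrt(2)*x/4)


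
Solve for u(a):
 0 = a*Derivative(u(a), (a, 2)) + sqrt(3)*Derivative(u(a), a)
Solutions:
 u(a) = C1 + C2*a^(1 - sqrt(3))


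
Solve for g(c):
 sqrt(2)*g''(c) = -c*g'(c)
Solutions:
 g(c) = C1 + C2*erf(2^(1/4)*c/2)


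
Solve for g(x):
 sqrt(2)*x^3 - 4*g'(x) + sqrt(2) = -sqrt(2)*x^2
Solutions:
 g(x) = C1 + sqrt(2)*x^4/16 + sqrt(2)*x^3/12 + sqrt(2)*x/4


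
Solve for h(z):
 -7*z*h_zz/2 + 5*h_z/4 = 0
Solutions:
 h(z) = C1 + C2*z^(19/14)


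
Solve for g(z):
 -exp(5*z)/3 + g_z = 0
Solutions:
 g(z) = C1 + exp(5*z)/15


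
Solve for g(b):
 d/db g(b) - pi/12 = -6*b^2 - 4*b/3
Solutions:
 g(b) = C1 - 2*b^3 - 2*b^2/3 + pi*b/12


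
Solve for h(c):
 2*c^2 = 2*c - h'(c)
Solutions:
 h(c) = C1 - 2*c^3/3 + c^2


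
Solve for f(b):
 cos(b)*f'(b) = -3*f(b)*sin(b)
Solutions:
 f(b) = C1*cos(b)^3


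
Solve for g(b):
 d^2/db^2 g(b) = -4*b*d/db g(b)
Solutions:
 g(b) = C1 + C2*erf(sqrt(2)*b)


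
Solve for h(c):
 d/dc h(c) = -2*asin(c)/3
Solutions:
 h(c) = C1 - 2*c*asin(c)/3 - 2*sqrt(1 - c^2)/3


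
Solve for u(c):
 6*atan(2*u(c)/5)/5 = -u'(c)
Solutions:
 Integral(1/atan(2*_y/5), (_y, u(c))) = C1 - 6*c/5


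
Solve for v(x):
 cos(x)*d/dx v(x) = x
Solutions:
 v(x) = C1 + Integral(x/cos(x), x)


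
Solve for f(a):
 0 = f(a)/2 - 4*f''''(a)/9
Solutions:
 f(a) = C1*exp(-2^(1/4)*sqrt(3)*a/2) + C2*exp(2^(1/4)*sqrt(3)*a/2) + C3*sin(2^(1/4)*sqrt(3)*a/2) + C4*cos(2^(1/4)*sqrt(3)*a/2)


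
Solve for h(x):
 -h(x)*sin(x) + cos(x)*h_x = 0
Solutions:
 h(x) = C1/cos(x)


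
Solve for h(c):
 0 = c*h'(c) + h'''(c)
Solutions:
 h(c) = C1 + Integral(C2*airyai(-c) + C3*airybi(-c), c)


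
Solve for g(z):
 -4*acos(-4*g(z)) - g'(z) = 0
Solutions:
 Integral(1/acos(-4*_y), (_y, g(z))) = C1 - 4*z


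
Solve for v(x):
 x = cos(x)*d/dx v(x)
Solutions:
 v(x) = C1 + Integral(x/cos(x), x)


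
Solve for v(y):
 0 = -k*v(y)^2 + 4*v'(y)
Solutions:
 v(y) = -4/(C1 + k*y)


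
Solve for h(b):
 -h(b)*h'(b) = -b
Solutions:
 h(b) = -sqrt(C1 + b^2)
 h(b) = sqrt(C1 + b^2)


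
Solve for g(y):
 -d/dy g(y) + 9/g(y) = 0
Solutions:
 g(y) = -sqrt(C1 + 18*y)
 g(y) = sqrt(C1 + 18*y)


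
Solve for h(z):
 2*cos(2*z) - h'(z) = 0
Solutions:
 h(z) = C1 + sin(2*z)


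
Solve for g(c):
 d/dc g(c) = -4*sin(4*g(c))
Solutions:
 g(c) = -acos((-C1 - exp(32*c))/(C1 - exp(32*c)))/4 + pi/2
 g(c) = acos((-C1 - exp(32*c))/(C1 - exp(32*c)))/4


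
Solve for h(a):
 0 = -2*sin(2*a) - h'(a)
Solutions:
 h(a) = C1 + cos(2*a)


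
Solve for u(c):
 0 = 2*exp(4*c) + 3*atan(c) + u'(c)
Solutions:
 u(c) = C1 - 3*c*atan(c) - exp(4*c)/2 + 3*log(c^2 + 1)/2


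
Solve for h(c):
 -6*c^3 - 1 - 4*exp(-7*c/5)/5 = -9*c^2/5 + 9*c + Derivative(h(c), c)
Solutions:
 h(c) = C1 - 3*c^4/2 + 3*c^3/5 - 9*c^2/2 - c + 4*exp(-7*c/5)/7


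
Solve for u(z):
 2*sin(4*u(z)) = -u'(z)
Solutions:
 u(z) = -acos((-C1 - exp(16*z))/(C1 - exp(16*z)))/4 + pi/2
 u(z) = acos((-C1 - exp(16*z))/(C1 - exp(16*z)))/4


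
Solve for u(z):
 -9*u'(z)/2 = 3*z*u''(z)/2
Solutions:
 u(z) = C1 + C2/z^2


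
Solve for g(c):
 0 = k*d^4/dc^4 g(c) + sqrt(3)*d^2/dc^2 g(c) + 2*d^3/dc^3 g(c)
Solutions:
 g(c) = C1 + C2*c + C3*exp(c*(sqrt(-sqrt(3)*k + 1) - 1)/k) + C4*exp(-c*(sqrt(-sqrt(3)*k + 1) + 1)/k)


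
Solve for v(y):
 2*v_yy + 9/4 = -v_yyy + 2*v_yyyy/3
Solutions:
 v(y) = C1 + C2*y + C3*exp(y*(3 - sqrt(57))/4) + C4*exp(y*(3 + sqrt(57))/4) - 9*y^2/16


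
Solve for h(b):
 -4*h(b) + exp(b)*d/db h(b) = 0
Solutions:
 h(b) = C1*exp(-4*exp(-b))


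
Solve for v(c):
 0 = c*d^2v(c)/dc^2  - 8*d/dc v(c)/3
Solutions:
 v(c) = C1 + C2*c^(11/3)


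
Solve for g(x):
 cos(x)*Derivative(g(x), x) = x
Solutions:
 g(x) = C1 + Integral(x/cos(x), x)


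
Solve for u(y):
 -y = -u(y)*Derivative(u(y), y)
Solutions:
 u(y) = -sqrt(C1 + y^2)
 u(y) = sqrt(C1 + y^2)


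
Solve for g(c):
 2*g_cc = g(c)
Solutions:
 g(c) = C1*exp(-sqrt(2)*c/2) + C2*exp(sqrt(2)*c/2)


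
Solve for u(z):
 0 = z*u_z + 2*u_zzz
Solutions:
 u(z) = C1 + Integral(C2*airyai(-2^(2/3)*z/2) + C3*airybi(-2^(2/3)*z/2), z)


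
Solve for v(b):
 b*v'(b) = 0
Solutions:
 v(b) = C1


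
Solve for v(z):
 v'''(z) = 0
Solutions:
 v(z) = C1 + C2*z + C3*z^2


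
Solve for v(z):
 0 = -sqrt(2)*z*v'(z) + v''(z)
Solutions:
 v(z) = C1 + C2*erfi(2^(3/4)*z/2)


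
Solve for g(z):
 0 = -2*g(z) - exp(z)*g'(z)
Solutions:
 g(z) = C1*exp(2*exp(-z))


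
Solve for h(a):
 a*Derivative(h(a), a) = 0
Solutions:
 h(a) = C1


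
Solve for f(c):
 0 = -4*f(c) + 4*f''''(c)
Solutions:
 f(c) = C1*exp(-c) + C2*exp(c) + C3*sin(c) + C4*cos(c)


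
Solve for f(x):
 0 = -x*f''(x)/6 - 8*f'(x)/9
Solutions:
 f(x) = C1 + C2/x^(13/3)


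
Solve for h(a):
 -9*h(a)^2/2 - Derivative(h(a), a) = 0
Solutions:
 h(a) = 2/(C1 + 9*a)


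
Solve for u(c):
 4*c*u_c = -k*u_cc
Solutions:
 u(c) = C1 + C2*sqrt(k)*erf(sqrt(2)*c*sqrt(1/k))


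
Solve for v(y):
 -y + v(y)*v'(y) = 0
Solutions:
 v(y) = -sqrt(C1 + y^2)
 v(y) = sqrt(C1 + y^2)


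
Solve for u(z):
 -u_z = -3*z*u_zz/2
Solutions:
 u(z) = C1 + C2*z^(5/3)


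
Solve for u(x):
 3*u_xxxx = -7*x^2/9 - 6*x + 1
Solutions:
 u(x) = C1 + C2*x + C3*x^2 + C4*x^3 - 7*x^6/9720 - x^5/60 + x^4/72


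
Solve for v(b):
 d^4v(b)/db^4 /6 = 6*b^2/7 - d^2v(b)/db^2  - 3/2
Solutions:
 v(b) = C1 + C2*b + C3*sin(sqrt(6)*b) + C4*cos(sqrt(6)*b) + b^4/14 - 25*b^2/28


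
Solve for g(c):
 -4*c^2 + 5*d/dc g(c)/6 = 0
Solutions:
 g(c) = C1 + 8*c^3/5


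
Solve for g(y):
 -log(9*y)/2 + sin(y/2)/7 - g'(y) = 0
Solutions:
 g(y) = C1 - y*log(y)/2 - y*log(3) + y/2 - 2*cos(y/2)/7


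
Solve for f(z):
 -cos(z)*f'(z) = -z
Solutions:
 f(z) = C1 + Integral(z/cos(z), z)


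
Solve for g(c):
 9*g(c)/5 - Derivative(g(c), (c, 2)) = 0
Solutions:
 g(c) = C1*exp(-3*sqrt(5)*c/5) + C2*exp(3*sqrt(5)*c/5)


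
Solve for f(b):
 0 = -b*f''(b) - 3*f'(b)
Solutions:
 f(b) = C1 + C2/b^2


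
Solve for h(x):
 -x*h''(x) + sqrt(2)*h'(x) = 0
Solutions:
 h(x) = C1 + C2*x^(1 + sqrt(2))


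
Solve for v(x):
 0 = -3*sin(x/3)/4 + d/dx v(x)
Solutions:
 v(x) = C1 - 9*cos(x/3)/4


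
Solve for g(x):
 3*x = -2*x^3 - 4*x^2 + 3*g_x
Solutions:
 g(x) = C1 + x^4/6 + 4*x^3/9 + x^2/2


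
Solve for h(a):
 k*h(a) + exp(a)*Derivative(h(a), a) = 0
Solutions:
 h(a) = C1*exp(k*exp(-a))


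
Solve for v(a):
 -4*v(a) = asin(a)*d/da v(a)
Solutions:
 v(a) = C1*exp(-4*Integral(1/asin(a), a))


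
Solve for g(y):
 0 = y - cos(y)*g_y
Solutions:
 g(y) = C1 + Integral(y/cos(y), y)


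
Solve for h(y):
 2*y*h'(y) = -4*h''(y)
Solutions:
 h(y) = C1 + C2*erf(y/2)


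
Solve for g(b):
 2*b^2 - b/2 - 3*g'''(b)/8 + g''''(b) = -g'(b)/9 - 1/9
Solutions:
 g(b) = C1 + C2*exp(b*(3*3^(2/3)/(16*sqrt(238) + 247)^(1/3) + 6 + 3^(1/3)*(16*sqrt(238) + 247)^(1/3))/48)*sin(3^(1/6)*b*(-3^(2/3)*(16*sqrt(238) + 247)^(1/3) + 9/(16*sqrt(238) + 247)^(1/3))/48) + C3*exp(b*(3*3^(2/3)/(16*sqrt(238) + 247)^(1/3) + 6 + 3^(1/3)*(16*sqrt(238) + 247)^(1/3))/48)*cos(3^(1/6)*b*(-3^(2/3)*(16*sqrt(238) + 247)^(1/3) + 9/(16*sqrt(238) + 247)^(1/3))/48) + C4*exp(b*(-3^(1/3)*(16*sqrt(238) + 247)^(1/3) - 3*3^(2/3)/(16*sqrt(238) + 247)^(1/3) + 3)/24) - 6*b^3 + 9*b^2/4 - 245*b/2


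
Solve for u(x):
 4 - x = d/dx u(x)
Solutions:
 u(x) = C1 - x^2/2 + 4*x


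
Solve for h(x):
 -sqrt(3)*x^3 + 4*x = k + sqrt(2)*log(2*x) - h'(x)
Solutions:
 h(x) = C1 + k*x + sqrt(3)*x^4/4 - 2*x^2 + sqrt(2)*x*log(x) - sqrt(2)*x + sqrt(2)*x*log(2)


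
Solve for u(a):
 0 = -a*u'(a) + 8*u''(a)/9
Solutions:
 u(a) = C1 + C2*erfi(3*a/4)


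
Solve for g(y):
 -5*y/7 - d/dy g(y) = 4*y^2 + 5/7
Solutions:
 g(y) = C1 - 4*y^3/3 - 5*y^2/14 - 5*y/7


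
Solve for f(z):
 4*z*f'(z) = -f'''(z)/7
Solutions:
 f(z) = C1 + Integral(C2*airyai(-28^(1/3)*z) + C3*airybi(-28^(1/3)*z), z)


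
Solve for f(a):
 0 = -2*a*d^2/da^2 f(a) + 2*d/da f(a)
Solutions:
 f(a) = C1 + C2*a^2


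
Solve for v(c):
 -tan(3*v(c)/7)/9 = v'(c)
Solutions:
 v(c) = -7*asin(C1*exp(-c/21))/3 + 7*pi/3
 v(c) = 7*asin(C1*exp(-c/21))/3


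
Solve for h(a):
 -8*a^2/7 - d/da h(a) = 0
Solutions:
 h(a) = C1 - 8*a^3/21


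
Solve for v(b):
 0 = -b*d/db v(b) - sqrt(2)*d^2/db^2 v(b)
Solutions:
 v(b) = C1 + C2*erf(2^(1/4)*b/2)


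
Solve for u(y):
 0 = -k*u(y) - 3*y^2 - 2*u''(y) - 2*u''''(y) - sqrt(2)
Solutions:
 u(y) = C1*exp(-sqrt(2)*y*sqrt(-sqrt(1 - 2*k) - 1)/2) + C2*exp(sqrt(2)*y*sqrt(-sqrt(1 - 2*k) - 1)/2) + C3*exp(-sqrt(2)*y*sqrt(sqrt(1 - 2*k) - 1)/2) + C4*exp(sqrt(2)*y*sqrt(sqrt(1 - 2*k) - 1)/2) - 3*y^2/k - sqrt(2)/k + 12/k^2


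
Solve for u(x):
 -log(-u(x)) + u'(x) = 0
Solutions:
 -li(-u(x)) = C1 + x


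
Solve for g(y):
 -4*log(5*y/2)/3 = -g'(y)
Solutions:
 g(y) = C1 + 4*y*log(y)/3 - 4*y/3 - 4*y*log(2)/3 + 4*y*log(5)/3


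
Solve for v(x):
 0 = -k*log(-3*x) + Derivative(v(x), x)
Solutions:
 v(x) = C1 + k*x*log(-x) + k*x*(-1 + log(3))


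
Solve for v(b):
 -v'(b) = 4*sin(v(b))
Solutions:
 v(b) = -acos((-C1 - exp(8*b))/(C1 - exp(8*b))) + 2*pi
 v(b) = acos((-C1 - exp(8*b))/(C1 - exp(8*b)))


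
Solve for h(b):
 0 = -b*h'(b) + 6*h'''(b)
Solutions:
 h(b) = C1 + Integral(C2*airyai(6^(2/3)*b/6) + C3*airybi(6^(2/3)*b/6), b)


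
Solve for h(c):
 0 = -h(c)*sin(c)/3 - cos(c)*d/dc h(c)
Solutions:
 h(c) = C1*cos(c)^(1/3)


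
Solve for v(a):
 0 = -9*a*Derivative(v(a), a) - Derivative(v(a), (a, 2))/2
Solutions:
 v(a) = C1 + C2*erf(3*a)


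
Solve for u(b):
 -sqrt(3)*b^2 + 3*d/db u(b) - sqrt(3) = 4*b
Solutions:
 u(b) = C1 + sqrt(3)*b^3/9 + 2*b^2/3 + sqrt(3)*b/3


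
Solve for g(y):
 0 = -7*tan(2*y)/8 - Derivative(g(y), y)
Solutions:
 g(y) = C1 + 7*log(cos(2*y))/16


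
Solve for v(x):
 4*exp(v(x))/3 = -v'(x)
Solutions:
 v(x) = log(1/(C1 + 4*x)) + log(3)


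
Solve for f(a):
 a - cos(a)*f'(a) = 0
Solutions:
 f(a) = C1 + Integral(a/cos(a), a)


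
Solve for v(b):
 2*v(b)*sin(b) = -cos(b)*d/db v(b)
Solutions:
 v(b) = C1*cos(b)^2


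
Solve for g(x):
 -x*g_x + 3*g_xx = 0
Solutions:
 g(x) = C1 + C2*erfi(sqrt(6)*x/6)


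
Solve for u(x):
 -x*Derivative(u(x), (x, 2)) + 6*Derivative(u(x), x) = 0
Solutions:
 u(x) = C1 + C2*x^7


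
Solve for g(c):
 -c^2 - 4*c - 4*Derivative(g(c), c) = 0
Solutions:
 g(c) = C1 - c^3/12 - c^2/2


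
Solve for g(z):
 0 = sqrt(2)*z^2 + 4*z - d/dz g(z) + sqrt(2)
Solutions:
 g(z) = C1 + sqrt(2)*z^3/3 + 2*z^2 + sqrt(2)*z


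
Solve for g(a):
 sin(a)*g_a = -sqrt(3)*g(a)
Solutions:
 g(a) = C1*(cos(a) + 1)^(sqrt(3)/2)/(cos(a) - 1)^(sqrt(3)/2)


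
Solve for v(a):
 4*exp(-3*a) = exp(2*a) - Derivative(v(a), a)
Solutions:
 v(a) = C1 + exp(2*a)/2 + 4*exp(-3*a)/3


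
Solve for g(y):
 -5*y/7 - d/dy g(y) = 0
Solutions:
 g(y) = C1 - 5*y^2/14


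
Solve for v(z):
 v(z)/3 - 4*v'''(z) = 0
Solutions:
 v(z) = C3*exp(18^(1/3)*z/6) + (C1*sin(2^(1/3)*3^(1/6)*z/4) + C2*cos(2^(1/3)*3^(1/6)*z/4))*exp(-18^(1/3)*z/12)


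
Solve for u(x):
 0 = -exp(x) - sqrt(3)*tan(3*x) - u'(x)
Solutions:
 u(x) = C1 - exp(x) + sqrt(3)*log(cos(3*x))/3


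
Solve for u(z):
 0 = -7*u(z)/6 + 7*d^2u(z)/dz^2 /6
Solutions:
 u(z) = C1*exp(-z) + C2*exp(z)


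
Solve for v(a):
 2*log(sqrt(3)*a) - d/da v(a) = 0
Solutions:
 v(a) = C1 + 2*a*log(a) - 2*a + a*log(3)


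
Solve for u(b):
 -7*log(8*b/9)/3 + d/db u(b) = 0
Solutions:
 u(b) = C1 + 7*b*log(b)/3 - 14*b*log(3)/3 - 7*b/3 + 7*b*log(2)


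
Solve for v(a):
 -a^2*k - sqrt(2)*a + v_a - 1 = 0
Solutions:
 v(a) = C1 + a^3*k/3 + sqrt(2)*a^2/2 + a


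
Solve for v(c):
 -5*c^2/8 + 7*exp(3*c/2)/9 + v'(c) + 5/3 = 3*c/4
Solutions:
 v(c) = C1 + 5*c^3/24 + 3*c^2/8 - 5*c/3 - 14*exp(3*c/2)/27


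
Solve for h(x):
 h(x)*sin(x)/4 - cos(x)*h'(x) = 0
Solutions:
 h(x) = C1/cos(x)^(1/4)


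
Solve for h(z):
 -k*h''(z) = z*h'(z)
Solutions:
 h(z) = C1 + C2*sqrt(k)*erf(sqrt(2)*z*sqrt(1/k)/2)


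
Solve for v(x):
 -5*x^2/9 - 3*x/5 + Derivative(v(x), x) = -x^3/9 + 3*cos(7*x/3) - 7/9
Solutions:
 v(x) = C1 - x^4/36 + 5*x^3/27 + 3*x^2/10 - 7*x/9 + 9*sin(7*x/3)/7


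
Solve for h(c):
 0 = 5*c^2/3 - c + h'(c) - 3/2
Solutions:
 h(c) = C1 - 5*c^3/9 + c^2/2 + 3*c/2


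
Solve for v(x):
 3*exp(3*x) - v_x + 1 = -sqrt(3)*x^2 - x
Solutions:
 v(x) = C1 + sqrt(3)*x^3/3 + x^2/2 + x + exp(3*x)


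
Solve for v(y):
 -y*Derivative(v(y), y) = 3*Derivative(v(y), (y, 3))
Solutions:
 v(y) = C1 + Integral(C2*airyai(-3^(2/3)*y/3) + C3*airybi(-3^(2/3)*y/3), y)


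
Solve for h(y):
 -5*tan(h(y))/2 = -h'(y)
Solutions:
 h(y) = pi - asin(C1*exp(5*y/2))
 h(y) = asin(C1*exp(5*y/2))


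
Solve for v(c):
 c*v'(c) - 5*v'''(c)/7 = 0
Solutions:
 v(c) = C1 + Integral(C2*airyai(5^(2/3)*7^(1/3)*c/5) + C3*airybi(5^(2/3)*7^(1/3)*c/5), c)


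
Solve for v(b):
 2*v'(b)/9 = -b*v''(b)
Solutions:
 v(b) = C1 + C2*b^(7/9)


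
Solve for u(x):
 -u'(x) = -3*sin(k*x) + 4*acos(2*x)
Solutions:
 u(x) = C1 - 4*x*acos(2*x) + 2*sqrt(1 - 4*x^2) + 3*Piecewise((-cos(k*x)/k, Ne(k, 0)), (0, True))


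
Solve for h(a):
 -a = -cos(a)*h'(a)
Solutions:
 h(a) = C1 + Integral(a/cos(a), a)


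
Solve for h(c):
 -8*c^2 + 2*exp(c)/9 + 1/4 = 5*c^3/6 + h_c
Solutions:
 h(c) = C1 - 5*c^4/24 - 8*c^3/3 + c/4 + 2*exp(c)/9


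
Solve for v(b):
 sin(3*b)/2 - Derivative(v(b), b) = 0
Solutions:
 v(b) = C1 - cos(3*b)/6


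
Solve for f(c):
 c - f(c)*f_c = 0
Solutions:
 f(c) = -sqrt(C1 + c^2)
 f(c) = sqrt(C1 + c^2)


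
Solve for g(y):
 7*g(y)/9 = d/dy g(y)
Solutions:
 g(y) = C1*exp(7*y/9)


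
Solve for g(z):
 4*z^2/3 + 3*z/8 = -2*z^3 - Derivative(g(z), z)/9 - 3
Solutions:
 g(z) = C1 - 9*z^4/2 - 4*z^3 - 27*z^2/16 - 27*z


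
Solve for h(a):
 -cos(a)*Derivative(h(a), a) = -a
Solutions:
 h(a) = C1 + Integral(a/cos(a), a)


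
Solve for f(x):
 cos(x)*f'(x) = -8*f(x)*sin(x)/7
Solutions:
 f(x) = C1*cos(x)^(8/7)


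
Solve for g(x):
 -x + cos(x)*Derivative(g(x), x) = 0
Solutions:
 g(x) = C1 + Integral(x/cos(x), x)


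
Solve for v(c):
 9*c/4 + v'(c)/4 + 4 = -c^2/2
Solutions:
 v(c) = C1 - 2*c^3/3 - 9*c^2/2 - 16*c


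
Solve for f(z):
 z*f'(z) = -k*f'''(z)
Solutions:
 f(z) = C1 + Integral(C2*airyai(z*(-1/k)^(1/3)) + C3*airybi(z*(-1/k)^(1/3)), z)


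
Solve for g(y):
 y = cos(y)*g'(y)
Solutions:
 g(y) = C1 + Integral(y/cos(y), y)


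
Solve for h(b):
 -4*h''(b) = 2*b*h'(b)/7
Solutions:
 h(b) = C1 + C2*erf(sqrt(7)*b/14)


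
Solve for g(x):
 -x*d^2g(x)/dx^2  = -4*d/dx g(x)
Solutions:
 g(x) = C1 + C2*x^5


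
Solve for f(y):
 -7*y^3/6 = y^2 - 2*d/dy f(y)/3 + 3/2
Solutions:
 f(y) = C1 + 7*y^4/16 + y^3/2 + 9*y/4


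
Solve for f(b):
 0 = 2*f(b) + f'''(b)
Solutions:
 f(b) = C3*exp(-2^(1/3)*b) + (C1*sin(2^(1/3)*sqrt(3)*b/2) + C2*cos(2^(1/3)*sqrt(3)*b/2))*exp(2^(1/3)*b/2)


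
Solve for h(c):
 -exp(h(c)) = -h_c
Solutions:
 h(c) = log(-1/(C1 + c))


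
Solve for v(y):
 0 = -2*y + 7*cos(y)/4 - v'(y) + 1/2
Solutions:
 v(y) = C1 - y^2 + y/2 + 7*sin(y)/4


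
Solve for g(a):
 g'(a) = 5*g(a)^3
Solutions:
 g(a) = -sqrt(2)*sqrt(-1/(C1 + 5*a))/2
 g(a) = sqrt(2)*sqrt(-1/(C1 + 5*a))/2


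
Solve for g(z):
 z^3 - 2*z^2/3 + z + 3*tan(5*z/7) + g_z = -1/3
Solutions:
 g(z) = C1 - z^4/4 + 2*z^3/9 - z^2/2 - z/3 + 21*log(cos(5*z/7))/5


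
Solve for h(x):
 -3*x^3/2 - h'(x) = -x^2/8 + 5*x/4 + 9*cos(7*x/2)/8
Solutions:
 h(x) = C1 - 3*x^4/8 + x^3/24 - 5*x^2/8 - 9*sin(7*x/2)/28


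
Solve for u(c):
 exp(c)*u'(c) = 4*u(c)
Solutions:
 u(c) = C1*exp(-4*exp(-c))


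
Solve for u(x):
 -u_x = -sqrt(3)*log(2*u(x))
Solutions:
 -sqrt(3)*Integral(1/(log(_y) + log(2)), (_y, u(x)))/3 = C1 - x


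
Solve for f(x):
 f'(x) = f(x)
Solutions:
 f(x) = C1*exp(x)


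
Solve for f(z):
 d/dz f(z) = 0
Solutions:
 f(z) = C1


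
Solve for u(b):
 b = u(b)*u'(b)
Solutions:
 u(b) = -sqrt(C1 + b^2)
 u(b) = sqrt(C1 + b^2)


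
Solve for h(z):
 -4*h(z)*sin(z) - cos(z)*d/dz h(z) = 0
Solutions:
 h(z) = C1*cos(z)^4


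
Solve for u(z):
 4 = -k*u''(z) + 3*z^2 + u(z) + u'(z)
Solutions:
 u(z) = C1*exp(z*(1 - sqrt(4*k + 1))/(2*k)) + C2*exp(z*(sqrt(4*k + 1) + 1)/(2*k)) - 6*k - 3*z^2 + 6*z - 2


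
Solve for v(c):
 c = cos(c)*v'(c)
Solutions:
 v(c) = C1 + Integral(c/cos(c), c)


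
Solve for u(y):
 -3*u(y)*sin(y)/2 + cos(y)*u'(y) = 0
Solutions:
 u(y) = C1/cos(y)^(3/2)


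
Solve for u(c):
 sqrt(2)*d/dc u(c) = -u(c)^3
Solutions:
 u(c) = -sqrt(-1/(C1 - sqrt(2)*c))
 u(c) = sqrt(-1/(C1 - sqrt(2)*c))


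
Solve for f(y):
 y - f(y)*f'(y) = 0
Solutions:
 f(y) = -sqrt(C1 + y^2)
 f(y) = sqrt(C1 + y^2)


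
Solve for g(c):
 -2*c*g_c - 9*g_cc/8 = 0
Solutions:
 g(c) = C1 + C2*erf(2*sqrt(2)*c/3)


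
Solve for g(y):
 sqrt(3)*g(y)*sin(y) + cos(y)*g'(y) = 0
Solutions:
 g(y) = C1*cos(y)^(sqrt(3))


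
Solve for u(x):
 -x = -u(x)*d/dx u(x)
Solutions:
 u(x) = -sqrt(C1 + x^2)
 u(x) = sqrt(C1 + x^2)


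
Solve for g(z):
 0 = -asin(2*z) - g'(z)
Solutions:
 g(z) = C1 - z*asin(2*z) - sqrt(1 - 4*z^2)/2


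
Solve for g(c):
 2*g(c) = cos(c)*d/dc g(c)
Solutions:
 g(c) = C1*(sin(c) + 1)/(sin(c) - 1)


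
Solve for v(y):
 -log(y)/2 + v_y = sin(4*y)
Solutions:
 v(y) = C1 + y*log(y)/2 - y/2 - cos(4*y)/4


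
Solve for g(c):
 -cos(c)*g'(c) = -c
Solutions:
 g(c) = C1 + Integral(c/cos(c), c)


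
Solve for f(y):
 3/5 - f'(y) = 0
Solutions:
 f(y) = C1 + 3*y/5


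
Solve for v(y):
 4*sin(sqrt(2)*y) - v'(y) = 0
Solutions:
 v(y) = C1 - 2*sqrt(2)*cos(sqrt(2)*y)


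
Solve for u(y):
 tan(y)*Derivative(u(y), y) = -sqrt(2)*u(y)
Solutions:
 u(y) = C1/sin(y)^(sqrt(2))


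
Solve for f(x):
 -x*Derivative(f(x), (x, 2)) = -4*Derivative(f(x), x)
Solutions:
 f(x) = C1 + C2*x^5


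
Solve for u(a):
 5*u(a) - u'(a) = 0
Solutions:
 u(a) = C1*exp(5*a)


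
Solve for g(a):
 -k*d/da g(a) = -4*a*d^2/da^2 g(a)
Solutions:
 g(a) = C1 + a^(re(k)/4 + 1)*(C2*sin(log(a)*Abs(im(k))/4) + C3*cos(log(a)*im(k)/4))


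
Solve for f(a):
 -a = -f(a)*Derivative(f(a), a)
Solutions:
 f(a) = -sqrt(C1 + a^2)
 f(a) = sqrt(C1 + a^2)


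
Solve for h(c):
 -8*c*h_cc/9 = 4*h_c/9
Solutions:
 h(c) = C1 + C2*sqrt(c)


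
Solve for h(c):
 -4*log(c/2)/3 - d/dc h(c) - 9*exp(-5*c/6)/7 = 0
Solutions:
 h(c) = C1 - 4*c*log(c)/3 + 4*c*(log(2) + 1)/3 + 54*exp(-5*c/6)/35


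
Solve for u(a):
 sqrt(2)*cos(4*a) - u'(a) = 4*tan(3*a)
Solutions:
 u(a) = C1 + 4*log(cos(3*a))/3 + sqrt(2)*sin(4*a)/4


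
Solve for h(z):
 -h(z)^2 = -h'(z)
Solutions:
 h(z) = -1/(C1 + z)


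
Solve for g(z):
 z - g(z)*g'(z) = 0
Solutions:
 g(z) = -sqrt(C1 + z^2)
 g(z) = sqrt(C1 + z^2)


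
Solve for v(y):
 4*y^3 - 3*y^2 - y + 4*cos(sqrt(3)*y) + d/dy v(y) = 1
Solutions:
 v(y) = C1 - y^4 + y^3 + y^2/2 + y - 4*sqrt(3)*sin(sqrt(3)*y)/3


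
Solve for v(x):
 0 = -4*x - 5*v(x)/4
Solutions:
 v(x) = -16*x/5


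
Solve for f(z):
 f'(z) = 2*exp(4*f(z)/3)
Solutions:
 f(z) = 3*log(-(-1/(C1 + 8*z))^(1/4)) + 3*log(3)/4
 f(z) = 3*log(-1/(C1 + 8*z))/4 + 3*log(3)/4
 f(z) = 3*log(-I*(-1/(C1 + 8*z))^(1/4)) + 3*log(3)/4
 f(z) = 3*log(I*(-1/(C1 + 8*z))^(1/4)) + 3*log(3)/4


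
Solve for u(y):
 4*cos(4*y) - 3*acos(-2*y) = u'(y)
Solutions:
 u(y) = C1 - 3*y*acos(-2*y) - 3*sqrt(1 - 4*y^2)/2 + sin(4*y)


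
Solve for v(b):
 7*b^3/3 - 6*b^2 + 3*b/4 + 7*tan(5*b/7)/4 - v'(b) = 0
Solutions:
 v(b) = C1 + 7*b^4/12 - 2*b^3 + 3*b^2/8 - 49*log(cos(5*b/7))/20


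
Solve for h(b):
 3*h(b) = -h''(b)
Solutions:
 h(b) = C1*sin(sqrt(3)*b) + C2*cos(sqrt(3)*b)


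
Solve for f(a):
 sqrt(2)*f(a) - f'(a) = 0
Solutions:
 f(a) = C1*exp(sqrt(2)*a)


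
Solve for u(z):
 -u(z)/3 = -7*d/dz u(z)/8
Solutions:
 u(z) = C1*exp(8*z/21)


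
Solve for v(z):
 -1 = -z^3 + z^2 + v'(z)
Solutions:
 v(z) = C1 + z^4/4 - z^3/3 - z


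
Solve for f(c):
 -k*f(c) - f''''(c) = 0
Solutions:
 f(c) = C1*exp(-c*(-k)^(1/4)) + C2*exp(c*(-k)^(1/4)) + C3*exp(-I*c*(-k)^(1/4)) + C4*exp(I*c*(-k)^(1/4))


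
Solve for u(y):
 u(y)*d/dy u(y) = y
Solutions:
 u(y) = -sqrt(C1 + y^2)
 u(y) = sqrt(C1 + y^2)


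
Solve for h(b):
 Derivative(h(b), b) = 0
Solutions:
 h(b) = C1


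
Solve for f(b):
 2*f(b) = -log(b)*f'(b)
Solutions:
 f(b) = C1*exp(-2*li(b))


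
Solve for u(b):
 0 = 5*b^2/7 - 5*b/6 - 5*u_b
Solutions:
 u(b) = C1 + b^3/21 - b^2/12


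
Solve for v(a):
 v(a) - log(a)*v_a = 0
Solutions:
 v(a) = C1*exp(li(a))


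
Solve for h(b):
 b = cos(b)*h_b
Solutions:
 h(b) = C1 + Integral(b/cos(b), b)


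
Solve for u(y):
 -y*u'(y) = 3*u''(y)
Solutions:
 u(y) = C1 + C2*erf(sqrt(6)*y/6)


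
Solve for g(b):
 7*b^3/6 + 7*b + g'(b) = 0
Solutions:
 g(b) = C1 - 7*b^4/24 - 7*b^2/2


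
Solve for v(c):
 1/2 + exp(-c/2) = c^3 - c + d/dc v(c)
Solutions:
 v(c) = C1 - c^4/4 + c^2/2 + c/2 - 2*exp(-c/2)


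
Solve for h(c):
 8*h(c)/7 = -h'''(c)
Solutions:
 h(c) = C3*exp(-2*7^(2/3)*c/7) + (C1*sin(sqrt(3)*7^(2/3)*c/7) + C2*cos(sqrt(3)*7^(2/3)*c/7))*exp(7^(2/3)*c/7)


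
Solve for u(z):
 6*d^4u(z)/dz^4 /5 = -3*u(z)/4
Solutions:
 u(z) = (C1*sin(2^(3/4)*5^(1/4)*z/4) + C2*cos(2^(3/4)*5^(1/4)*z/4))*exp(-2^(3/4)*5^(1/4)*z/4) + (C3*sin(2^(3/4)*5^(1/4)*z/4) + C4*cos(2^(3/4)*5^(1/4)*z/4))*exp(2^(3/4)*5^(1/4)*z/4)


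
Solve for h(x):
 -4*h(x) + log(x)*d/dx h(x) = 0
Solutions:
 h(x) = C1*exp(4*li(x))


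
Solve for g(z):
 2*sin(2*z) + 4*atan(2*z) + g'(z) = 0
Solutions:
 g(z) = C1 - 4*z*atan(2*z) + log(4*z^2 + 1) + cos(2*z)


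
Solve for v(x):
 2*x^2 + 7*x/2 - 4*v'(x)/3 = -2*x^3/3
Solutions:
 v(x) = C1 + x^4/8 + x^3/2 + 21*x^2/16


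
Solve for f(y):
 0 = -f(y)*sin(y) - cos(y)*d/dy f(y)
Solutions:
 f(y) = C1*cos(y)


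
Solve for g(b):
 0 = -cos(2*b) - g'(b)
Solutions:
 g(b) = C1 - sin(2*b)/2


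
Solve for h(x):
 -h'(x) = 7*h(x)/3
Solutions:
 h(x) = C1*exp(-7*x/3)


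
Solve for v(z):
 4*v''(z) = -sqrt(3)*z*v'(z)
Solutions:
 v(z) = C1 + C2*erf(sqrt(2)*3^(1/4)*z/4)


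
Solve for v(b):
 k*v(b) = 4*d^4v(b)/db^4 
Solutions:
 v(b) = C1*exp(-sqrt(2)*b*k^(1/4)/2) + C2*exp(sqrt(2)*b*k^(1/4)/2) + C3*exp(-sqrt(2)*I*b*k^(1/4)/2) + C4*exp(sqrt(2)*I*b*k^(1/4)/2)


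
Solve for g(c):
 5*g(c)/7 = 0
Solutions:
 g(c) = 0


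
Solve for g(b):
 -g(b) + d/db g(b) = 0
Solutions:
 g(b) = C1*exp(b)


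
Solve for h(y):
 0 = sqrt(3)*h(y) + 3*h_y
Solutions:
 h(y) = C1*exp(-sqrt(3)*y/3)


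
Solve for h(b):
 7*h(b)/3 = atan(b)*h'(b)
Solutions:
 h(b) = C1*exp(7*Integral(1/atan(b), b)/3)


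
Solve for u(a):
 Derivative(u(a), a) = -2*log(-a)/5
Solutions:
 u(a) = C1 - 2*a*log(-a)/5 + 2*a/5


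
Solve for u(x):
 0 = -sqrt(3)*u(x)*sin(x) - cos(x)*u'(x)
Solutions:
 u(x) = C1*cos(x)^(sqrt(3))


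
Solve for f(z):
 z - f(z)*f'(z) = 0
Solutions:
 f(z) = -sqrt(C1 + z^2)
 f(z) = sqrt(C1 + z^2)


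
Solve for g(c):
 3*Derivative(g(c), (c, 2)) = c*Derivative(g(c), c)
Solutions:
 g(c) = C1 + C2*erfi(sqrt(6)*c/6)


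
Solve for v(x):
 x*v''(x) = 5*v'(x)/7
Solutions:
 v(x) = C1 + C2*x^(12/7)


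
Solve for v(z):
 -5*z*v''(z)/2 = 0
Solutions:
 v(z) = C1 + C2*z


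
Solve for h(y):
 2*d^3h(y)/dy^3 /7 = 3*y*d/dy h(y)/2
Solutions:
 h(y) = C1 + Integral(C2*airyai(42^(1/3)*y/2) + C3*airybi(42^(1/3)*y/2), y)


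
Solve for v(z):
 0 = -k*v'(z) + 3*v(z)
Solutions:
 v(z) = C1*exp(3*z/k)


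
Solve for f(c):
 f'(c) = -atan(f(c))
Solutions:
 Integral(1/atan(_y), (_y, f(c))) = C1 - c


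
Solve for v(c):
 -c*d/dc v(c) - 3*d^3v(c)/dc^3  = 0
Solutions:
 v(c) = C1 + Integral(C2*airyai(-3^(2/3)*c/3) + C3*airybi(-3^(2/3)*c/3), c)


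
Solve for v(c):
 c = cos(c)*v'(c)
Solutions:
 v(c) = C1 + Integral(c/cos(c), c)


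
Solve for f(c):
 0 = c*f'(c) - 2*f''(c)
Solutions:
 f(c) = C1 + C2*erfi(c/2)


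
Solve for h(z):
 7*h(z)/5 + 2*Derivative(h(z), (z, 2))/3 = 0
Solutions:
 h(z) = C1*sin(sqrt(210)*z/10) + C2*cos(sqrt(210)*z/10)


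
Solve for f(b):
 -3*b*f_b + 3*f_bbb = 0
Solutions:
 f(b) = C1 + Integral(C2*airyai(b) + C3*airybi(b), b)


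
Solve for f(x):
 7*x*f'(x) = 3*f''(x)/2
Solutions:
 f(x) = C1 + C2*erfi(sqrt(21)*x/3)


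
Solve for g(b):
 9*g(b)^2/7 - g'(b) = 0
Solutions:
 g(b) = -7/(C1 + 9*b)


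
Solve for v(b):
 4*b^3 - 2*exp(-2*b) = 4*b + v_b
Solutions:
 v(b) = C1 + b^4 - 2*b^2 + exp(-2*b)


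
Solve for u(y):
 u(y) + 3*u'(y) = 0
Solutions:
 u(y) = C1*exp(-y/3)


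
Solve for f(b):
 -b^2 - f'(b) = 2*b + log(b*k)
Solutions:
 f(b) = C1 - b^3/3 - b^2 - b*log(b*k) + b


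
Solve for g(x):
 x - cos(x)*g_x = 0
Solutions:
 g(x) = C1 + Integral(x/cos(x), x)


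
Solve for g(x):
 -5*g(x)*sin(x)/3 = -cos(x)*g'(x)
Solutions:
 g(x) = C1/cos(x)^(5/3)


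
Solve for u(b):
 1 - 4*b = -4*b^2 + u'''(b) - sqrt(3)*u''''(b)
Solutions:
 u(b) = C1 + C2*b + C3*b^2 + C4*exp(sqrt(3)*b/3) + b^5/15 + b^4*(-1 + 2*sqrt(3))/6 + b^3*(25 - 4*sqrt(3))/6


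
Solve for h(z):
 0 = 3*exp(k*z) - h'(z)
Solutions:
 h(z) = C1 + 3*exp(k*z)/k


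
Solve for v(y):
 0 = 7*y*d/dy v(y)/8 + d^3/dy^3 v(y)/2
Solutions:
 v(y) = C1 + Integral(C2*airyai(-14^(1/3)*y/2) + C3*airybi(-14^(1/3)*y/2), y)


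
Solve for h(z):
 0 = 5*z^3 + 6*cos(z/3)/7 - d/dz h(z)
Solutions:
 h(z) = C1 + 5*z^4/4 + 18*sin(z/3)/7


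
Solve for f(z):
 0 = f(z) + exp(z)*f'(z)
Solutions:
 f(z) = C1*exp(exp(-z))


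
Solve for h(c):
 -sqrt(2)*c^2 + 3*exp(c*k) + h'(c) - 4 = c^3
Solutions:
 h(c) = C1 + c^4/4 + sqrt(2)*c^3/3 + 4*c - 3*exp(c*k)/k


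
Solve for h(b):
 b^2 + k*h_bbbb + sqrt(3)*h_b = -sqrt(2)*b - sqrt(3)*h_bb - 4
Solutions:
 h(b) = C1 + C2*exp(b*(-6^(2/3)*(sqrt((27 + 4*sqrt(3)/k)/k^2) + 3*sqrt(3)/k)^(1/3) + 2*2^(1/3)*3^(5/6)/(k*(sqrt((27 + 4*sqrt(3)/k)/k^2) + 3*sqrt(3)/k)^(1/3)))/6) + C3*exp(b*(6^(2/3)*(sqrt((27 + 4*sqrt(3)/k)/k^2) + 3*sqrt(3)/k)^(1/3)/12 - 2^(2/3)*3^(1/6)*I*(sqrt((27 + 4*sqrt(3)/k)/k^2) + 3*sqrt(3)/k)^(1/3)/4 + 4*sqrt(3)/(k*(-6^(2/3) + 3*2^(2/3)*3^(1/6)*I)*(sqrt((27 + 4*sqrt(3)/k)/k^2) + 3*sqrt(3)/k)^(1/3)))) + C4*exp(b*(6^(2/3)*(sqrt((27 + 4*sqrt(3)/k)/k^2) + 3*sqrt(3)/k)^(1/3)/12 + 2^(2/3)*3^(1/6)*I*(sqrt((27 + 4*sqrt(3)/k)/k^2) + 3*sqrt(3)/k)^(1/3)/4 - 4*sqrt(3)/(k*(6^(2/3) + 3*2^(2/3)*3^(1/6)*I)*(sqrt((27 + 4*sqrt(3)/k)/k^2) + 3*sqrt(3)/k)^(1/3)))) - sqrt(3)*b^3/9 - sqrt(6)*b^2/6 + sqrt(3)*b^2/3 - 2*sqrt(3)*b + sqrt(6)*b/3


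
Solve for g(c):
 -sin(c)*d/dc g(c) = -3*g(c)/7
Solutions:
 g(c) = C1*(cos(c) - 1)^(3/14)/(cos(c) + 1)^(3/14)


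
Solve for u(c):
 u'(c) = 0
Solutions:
 u(c) = C1


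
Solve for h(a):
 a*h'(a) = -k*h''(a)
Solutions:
 h(a) = C1 + C2*sqrt(k)*erf(sqrt(2)*a*sqrt(1/k)/2)


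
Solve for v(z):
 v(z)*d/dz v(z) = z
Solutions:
 v(z) = -sqrt(C1 + z^2)
 v(z) = sqrt(C1 + z^2)


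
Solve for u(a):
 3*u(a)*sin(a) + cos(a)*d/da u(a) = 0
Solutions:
 u(a) = C1*cos(a)^3


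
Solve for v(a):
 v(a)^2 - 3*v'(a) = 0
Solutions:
 v(a) = -3/(C1 + a)


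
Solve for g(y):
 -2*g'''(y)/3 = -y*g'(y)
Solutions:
 g(y) = C1 + Integral(C2*airyai(2^(2/3)*3^(1/3)*y/2) + C3*airybi(2^(2/3)*3^(1/3)*y/2), y)


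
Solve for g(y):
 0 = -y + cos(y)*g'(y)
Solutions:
 g(y) = C1 + Integral(y/cos(y), y)


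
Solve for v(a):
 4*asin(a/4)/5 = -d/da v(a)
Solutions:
 v(a) = C1 - 4*a*asin(a/4)/5 - 4*sqrt(16 - a^2)/5


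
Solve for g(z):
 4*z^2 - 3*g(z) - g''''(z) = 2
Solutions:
 g(z) = 4*z^2/3 + (C1*sin(sqrt(2)*3^(1/4)*z/2) + C2*cos(sqrt(2)*3^(1/4)*z/2))*exp(-sqrt(2)*3^(1/4)*z/2) + (C3*sin(sqrt(2)*3^(1/4)*z/2) + C4*cos(sqrt(2)*3^(1/4)*z/2))*exp(sqrt(2)*3^(1/4)*z/2) - 2/3


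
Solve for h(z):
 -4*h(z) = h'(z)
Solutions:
 h(z) = C1*exp(-4*z)


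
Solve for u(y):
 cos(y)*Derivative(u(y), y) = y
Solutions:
 u(y) = C1 + Integral(y/cos(y), y)


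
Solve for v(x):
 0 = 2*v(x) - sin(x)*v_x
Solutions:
 v(x) = C1*(cos(x) - 1)/(cos(x) + 1)


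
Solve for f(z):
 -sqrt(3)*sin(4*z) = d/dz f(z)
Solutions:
 f(z) = C1 + sqrt(3)*cos(4*z)/4


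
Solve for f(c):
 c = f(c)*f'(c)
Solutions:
 f(c) = -sqrt(C1 + c^2)
 f(c) = sqrt(C1 + c^2)


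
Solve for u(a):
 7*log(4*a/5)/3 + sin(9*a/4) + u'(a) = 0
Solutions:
 u(a) = C1 - 7*a*log(a)/3 - 5*a*log(2) + a*log(10)/3 + 7*a/3 + 2*a*log(5) + 4*cos(9*a/4)/9


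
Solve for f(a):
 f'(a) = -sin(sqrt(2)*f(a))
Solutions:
 f(a) = sqrt(2)*(pi - acos((-exp(2*sqrt(2)*C1) - exp(2*sqrt(2)*a))/(exp(2*sqrt(2)*C1) - exp(2*sqrt(2)*a)))/2)
 f(a) = sqrt(2)*acos((-exp(2*sqrt(2)*C1) - exp(2*sqrt(2)*a))/(exp(2*sqrt(2)*C1) - exp(2*sqrt(2)*a)))/2


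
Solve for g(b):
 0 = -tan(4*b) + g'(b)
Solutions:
 g(b) = C1 - log(cos(4*b))/4


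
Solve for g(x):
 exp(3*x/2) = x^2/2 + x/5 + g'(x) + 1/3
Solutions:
 g(x) = C1 - x^3/6 - x^2/10 - x/3 + 2*exp(3*x/2)/3


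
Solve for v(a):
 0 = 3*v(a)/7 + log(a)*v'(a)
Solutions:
 v(a) = C1*exp(-3*li(a)/7)


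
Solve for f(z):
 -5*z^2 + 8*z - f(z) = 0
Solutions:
 f(z) = z*(8 - 5*z)


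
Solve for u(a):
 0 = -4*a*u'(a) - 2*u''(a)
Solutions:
 u(a) = C1 + C2*erf(a)


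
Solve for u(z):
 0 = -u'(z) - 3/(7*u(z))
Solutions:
 u(z) = -sqrt(C1 - 42*z)/7
 u(z) = sqrt(C1 - 42*z)/7


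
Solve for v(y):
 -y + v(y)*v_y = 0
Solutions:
 v(y) = -sqrt(C1 + y^2)
 v(y) = sqrt(C1 + y^2)


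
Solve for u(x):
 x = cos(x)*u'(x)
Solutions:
 u(x) = C1 + Integral(x/cos(x), x)


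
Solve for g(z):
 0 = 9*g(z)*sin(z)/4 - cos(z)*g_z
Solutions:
 g(z) = C1/cos(z)^(9/4)


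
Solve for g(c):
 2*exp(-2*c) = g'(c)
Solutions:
 g(c) = C1 - exp(-2*c)


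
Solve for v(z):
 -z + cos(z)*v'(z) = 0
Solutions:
 v(z) = C1 + Integral(z/cos(z), z)


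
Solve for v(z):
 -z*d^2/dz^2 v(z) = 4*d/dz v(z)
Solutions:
 v(z) = C1 + C2/z^3


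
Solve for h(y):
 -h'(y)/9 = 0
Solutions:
 h(y) = C1


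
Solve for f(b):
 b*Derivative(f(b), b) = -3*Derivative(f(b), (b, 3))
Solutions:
 f(b) = C1 + Integral(C2*airyai(-3^(2/3)*b/3) + C3*airybi(-3^(2/3)*b/3), b)


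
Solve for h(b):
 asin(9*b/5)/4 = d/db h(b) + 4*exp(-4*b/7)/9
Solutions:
 h(b) = C1 + b*asin(9*b/5)/4 + sqrt(25 - 81*b^2)/36 + 7*exp(-4*b/7)/9


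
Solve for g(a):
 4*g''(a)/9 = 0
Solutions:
 g(a) = C1 + C2*a


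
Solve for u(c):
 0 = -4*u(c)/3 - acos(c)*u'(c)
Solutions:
 u(c) = C1*exp(-4*Integral(1/acos(c), c)/3)


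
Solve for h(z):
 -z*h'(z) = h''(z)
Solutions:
 h(z) = C1 + C2*erf(sqrt(2)*z/2)


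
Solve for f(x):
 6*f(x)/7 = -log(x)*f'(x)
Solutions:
 f(x) = C1*exp(-6*li(x)/7)


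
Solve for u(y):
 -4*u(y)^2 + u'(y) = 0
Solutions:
 u(y) = -1/(C1 + 4*y)


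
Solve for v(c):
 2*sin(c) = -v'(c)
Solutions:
 v(c) = C1 + 2*cos(c)


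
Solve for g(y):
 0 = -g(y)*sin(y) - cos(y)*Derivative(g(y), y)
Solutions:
 g(y) = C1*cos(y)


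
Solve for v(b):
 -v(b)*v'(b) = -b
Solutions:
 v(b) = -sqrt(C1 + b^2)
 v(b) = sqrt(C1 + b^2)


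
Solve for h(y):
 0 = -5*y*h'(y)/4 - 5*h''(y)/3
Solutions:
 h(y) = C1 + C2*erf(sqrt(6)*y/4)


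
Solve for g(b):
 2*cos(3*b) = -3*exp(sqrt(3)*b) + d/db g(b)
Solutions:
 g(b) = C1 + sqrt(3)*exp(sqrt(3)*b) + 2*sin(3*b)/3


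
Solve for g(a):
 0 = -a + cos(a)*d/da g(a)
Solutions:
 g(a) = C1 + Integral(a/cos(a), a)


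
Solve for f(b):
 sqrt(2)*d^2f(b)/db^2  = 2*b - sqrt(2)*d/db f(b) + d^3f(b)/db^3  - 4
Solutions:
 f(b) = C1 + C2*exp(sqrt(2)*b*(1 - sqrt(1 + 2*sqrt(2)))/2) + C3*exp(sqrt(2)*b*(1 + sqrt(1 + 2*sqrt(2)))/2) + sqrt(2)*b^2/2 - 3*sqrt(2)*b


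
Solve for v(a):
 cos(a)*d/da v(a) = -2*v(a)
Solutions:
 v(a) = C1*(sin(a) - 1)/(sin(a) + 1)


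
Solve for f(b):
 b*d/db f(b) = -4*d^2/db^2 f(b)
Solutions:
 f(b) = C1 + C2*erf(sqrt(2)*b/4)


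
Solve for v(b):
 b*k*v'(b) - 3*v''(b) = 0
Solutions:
 v(b) = Piecewise((-sqrt(6)*sqrt(pi)*C1*erf(sqrt(6)*b*sqrt(-k)/6)/(2*sqrt(-k)) - C2, (k > 0) | (k < 0)), (-C1*b - C2, True))


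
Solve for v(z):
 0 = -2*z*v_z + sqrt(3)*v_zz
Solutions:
 v(z) = C1 + C2*erfi(3^(3/4)*z/3)


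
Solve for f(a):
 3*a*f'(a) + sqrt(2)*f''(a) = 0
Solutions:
 f(a) = C1 + C2*erf(2^(1/4)*sqrt(3)*a/2)


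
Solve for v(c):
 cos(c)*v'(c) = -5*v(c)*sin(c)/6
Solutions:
 v(c) = C1*cos(c)^(5/6)


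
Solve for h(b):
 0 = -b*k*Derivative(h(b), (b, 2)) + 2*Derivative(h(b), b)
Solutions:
 h(b) = C1 + b^(((re(k) + 2)*re(k) + im(k)^2)/(re(k)^2 + im(k)^2))*(C2*sin(2*log(b)*Abs(im(k))/(re(k)^2 + im(k)^2)) + C3*cos(2*log(b)*im(k)/(re(k)^2 + im(k)^2)))


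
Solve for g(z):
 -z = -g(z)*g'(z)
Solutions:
 g(z) = -sqrt(C1 + z^2)
 g(z) = sqrt(C1 + z^2)


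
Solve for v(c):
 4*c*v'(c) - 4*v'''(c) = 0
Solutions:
 v(c) = C1 + Integral(C2*airyai(c) + C3*airybi(c), c)


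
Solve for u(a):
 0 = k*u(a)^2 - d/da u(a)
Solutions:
 u(a) = -1/(C1 + a*k)


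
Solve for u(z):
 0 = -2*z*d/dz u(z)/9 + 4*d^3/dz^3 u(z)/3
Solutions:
 u(z) = C1 + Integral(C2*airyai(6^(2/3)*z/6) + C3*airybi(6^(2/3)*z/6), z)


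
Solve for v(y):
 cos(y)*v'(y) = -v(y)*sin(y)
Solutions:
 v(y) = C1*cos(y)


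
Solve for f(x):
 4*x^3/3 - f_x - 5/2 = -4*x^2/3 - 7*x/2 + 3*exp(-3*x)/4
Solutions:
 f(x) = C1 + x^4/3 + 4*x^3/9 + 7*x^2/4 - 5*x/2 + exp(-3*x)/4


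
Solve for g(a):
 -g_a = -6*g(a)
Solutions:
 g(a) = C1*exp(6*a)
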